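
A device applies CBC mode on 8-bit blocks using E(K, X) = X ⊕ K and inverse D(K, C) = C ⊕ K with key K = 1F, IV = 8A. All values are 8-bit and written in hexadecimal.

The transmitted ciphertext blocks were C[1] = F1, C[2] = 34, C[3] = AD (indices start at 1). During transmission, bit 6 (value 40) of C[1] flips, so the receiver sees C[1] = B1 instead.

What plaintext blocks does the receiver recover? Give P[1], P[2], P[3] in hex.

P[1] = 24, P[2] = 9A, P[3] = 86

CBC decryption: P_i = D(K, C_i) ⊕ C_{i−1}, with C_{0} = IV.
Only C[1] changed, to B1. In CBC, a change in C_i garbles P_i and flips the same bit in P_{i+1}. Decrypting the received ciphertext:
P[1]: D(K, B1) = AE; AE ⊕ 8A = 24.
P[2]: D(K, 34) = 2B; 2B ⊕ B1 = 9A.
P[3]: D(K, AD) = B2; B2 ⊕ 34 = 86.
Blocks that differ from the original plaintext: P[1], P[2].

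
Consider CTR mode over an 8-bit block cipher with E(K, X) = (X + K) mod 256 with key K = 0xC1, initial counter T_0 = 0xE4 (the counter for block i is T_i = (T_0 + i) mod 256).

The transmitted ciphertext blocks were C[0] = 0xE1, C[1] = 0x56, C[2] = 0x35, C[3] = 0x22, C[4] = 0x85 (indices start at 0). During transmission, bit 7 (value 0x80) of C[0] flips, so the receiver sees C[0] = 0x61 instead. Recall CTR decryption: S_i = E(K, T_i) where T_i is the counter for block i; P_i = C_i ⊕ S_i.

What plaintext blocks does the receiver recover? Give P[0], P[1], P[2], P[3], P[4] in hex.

P[0] = 0xC4, P[1] = 0xF0, P[2] = 0x92, P[3] = 0x8A, P[4] = 0x2C

Only C[0] changed, to 0x61. In CTR, a change in C_i flips the same bit in P_i only; the keystream is unaffected. Decrypting the received ciphertext:
P[0]: T = 0xE4, S = E(K, T) = 0xA5; 0x61 ⊕ 0xA5 = 0xC4.
P[1]: T = 0xE5, S = E(K, T) = 0xA6; 0x56 ⊕ 0xA6 = 0xF0.
P[2]: T = 0xE6, S = E(K, T) = 0xA7; 0x35 ⊕ 0xA7 = 0x92.
P[3]: T = 0xE7, S = E(K, T) = 0xA8; 0x22 ⊕ 0xA8 = 0x8A.
P[4]: T = 0xE8, S = E(K, T) = 0xA9; 0x85 ⊕ 0xA9 = 0x2C.
Blocks that differ from the original plaintext: P[0].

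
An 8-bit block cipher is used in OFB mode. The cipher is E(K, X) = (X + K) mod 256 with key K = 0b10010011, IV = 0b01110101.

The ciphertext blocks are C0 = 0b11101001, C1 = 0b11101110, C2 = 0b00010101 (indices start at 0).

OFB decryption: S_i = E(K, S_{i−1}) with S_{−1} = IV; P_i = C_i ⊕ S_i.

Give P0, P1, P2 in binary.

P0: S = E(K, 0b01110101) = 0b00001000; 0b11101001 ⊕ 0b00001000 = 0b11100001.
P1: S = E(K, 0b00001000) = 0b10011011; 0b11101110 ⊕ 0b10011011 = 0b01110101.
P2: S = E(K, 0b10011011) = 0b00101110; 0b00010101 ⊕ 0b00101110 = 0b00111011.

P0 = 0b11100001, P1 = 0b01110101, P2 = 0b00111011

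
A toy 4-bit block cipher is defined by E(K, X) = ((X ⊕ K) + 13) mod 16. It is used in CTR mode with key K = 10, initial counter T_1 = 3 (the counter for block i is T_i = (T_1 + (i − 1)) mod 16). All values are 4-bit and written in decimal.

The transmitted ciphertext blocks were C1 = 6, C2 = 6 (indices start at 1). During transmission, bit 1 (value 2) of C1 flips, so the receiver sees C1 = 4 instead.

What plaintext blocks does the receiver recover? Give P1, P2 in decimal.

CTR decryption: S_i = E(K, T_i) where T_i is the counter for block i; P_i = C_i ⊕ S_i.
Only C1 changed, to 4. In CTR, a change in C_i flips the same bit in P_i only; the keystream is unaffected. Decrypting the received ciphertext:
P1: T = 3, S = E(K, T) = 6; 4 ⊕ 6 = 2.
P2: T = 4, S = E(K, T) = 11; 6 ⊕ 11 = 13.
Blocks that differ from the original plaintext: P1.

P1 = 2, P2 = 13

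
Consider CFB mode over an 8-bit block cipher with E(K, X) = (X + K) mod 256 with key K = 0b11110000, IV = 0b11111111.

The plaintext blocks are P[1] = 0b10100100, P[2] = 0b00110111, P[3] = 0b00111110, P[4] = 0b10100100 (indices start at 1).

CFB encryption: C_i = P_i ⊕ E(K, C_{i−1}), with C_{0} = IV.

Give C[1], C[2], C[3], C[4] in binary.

C[1]: E(K, 0b11111111) = 0b11101111; 0b10100100 ⊕ 0b11101111 = 0b01001011.
C[2]: E(K, 0b01001011) = 0b00111011; 0b00110111 ⊕ 0b00111011 = 0b00001100.
C[3]: E(K, 0b00001100) = 0b11111100; 0b00111110 ⊕ 0b11111100 = 0b11000010.
C[4]: E(K, 0b11000010) = 0b10110010; 0b10100100 ⊕ 0b10110010 = 0b00010110.

C[1] = 0b01001011, C[2] = 0b00001100, C[3] = 0b11000010, C[4] = 0b00010110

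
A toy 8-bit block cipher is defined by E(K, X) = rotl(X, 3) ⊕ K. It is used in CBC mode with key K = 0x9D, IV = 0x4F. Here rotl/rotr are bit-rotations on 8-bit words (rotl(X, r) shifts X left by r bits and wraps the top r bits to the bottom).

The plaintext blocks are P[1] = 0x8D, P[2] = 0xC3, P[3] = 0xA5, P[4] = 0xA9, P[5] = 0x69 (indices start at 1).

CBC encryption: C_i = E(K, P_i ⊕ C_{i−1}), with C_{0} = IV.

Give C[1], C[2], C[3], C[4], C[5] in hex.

C[1]: P[1] ⊕ 0x4F = 0xC2; E(K, 0xC2) = 0x8B.
C[2]: P[2] ⊕ 0x8B = 0x48; E(K, 0x48) = 0xDF.
C[3]: P[3] ⊕ 0xDF = 0x7A; E(K, 0x7A) = 0x4E.
C[4]: P[4] ⊕ 0x4E = 0xE7; E(K, 0xE7) = 0xA2.
C[5]: P[5] ⊕ 0xA2 = 0xCB; E(K, 0xCB) = 0xC3.

C[1] = 0x8B, C[2] = 0xDF, C[3] = 0x4E, C[4] = 0xA2, C[5] = 0xC3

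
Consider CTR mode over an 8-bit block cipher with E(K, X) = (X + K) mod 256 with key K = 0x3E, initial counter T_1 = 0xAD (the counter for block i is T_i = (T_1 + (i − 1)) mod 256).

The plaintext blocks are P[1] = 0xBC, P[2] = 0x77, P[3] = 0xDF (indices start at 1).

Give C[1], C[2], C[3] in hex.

CTR encryption: S_i = E(K, T_i) where T_i is the counter for block i; C_i = P_i ⊕ S_i.
C[1]: T = 0xAD, S = E(K, T) = 0xEB; 0xBC ⊕ 0xEB = 0x57.
C[2]: T = 0xAE, S = E(K, T) = 0xEC; 0x77 ⊕ 0xEC = 0x9B.
C[3]: T = 0xAF, S = E(K, T) = 0xED; 0xDF ⊕ 0xED = 0x32.

C[1] = 0x57, C[2] = 0x9B, C[3] = 0x32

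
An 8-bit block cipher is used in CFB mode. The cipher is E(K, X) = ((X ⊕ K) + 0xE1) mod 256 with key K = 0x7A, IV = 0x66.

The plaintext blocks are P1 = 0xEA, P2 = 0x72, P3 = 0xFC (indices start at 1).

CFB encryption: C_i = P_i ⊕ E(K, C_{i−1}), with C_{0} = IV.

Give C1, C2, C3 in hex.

C1: E(K, 0x66) = 0xFD; 0xEA ⊕ 0xFD = 0x17.
C2: E(K, 0x17) = 0x4E; 0x72 ⊕ 0x4E = 0x3C.
C3: E(K, 0x3C) = 0x27; 0xFC ⊕ 0x27 = 0xDB.

C1 = 0x17, C2 = 0x3C, C3 = 0xDB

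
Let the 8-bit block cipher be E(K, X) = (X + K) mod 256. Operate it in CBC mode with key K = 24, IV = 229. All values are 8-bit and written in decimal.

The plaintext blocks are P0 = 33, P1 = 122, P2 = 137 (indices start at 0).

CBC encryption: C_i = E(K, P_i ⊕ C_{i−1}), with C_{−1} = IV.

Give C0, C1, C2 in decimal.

C0: P0 ⊕ 229 = 196; E(K, 196) = 220.
C1: P1 ⊕ 220 = 166; E(K, 166) = 190.
C2: P2 ⊕ 190 = 55; E(K, 55) = 79.

C0 = 220, C1 = 190, C2 = 79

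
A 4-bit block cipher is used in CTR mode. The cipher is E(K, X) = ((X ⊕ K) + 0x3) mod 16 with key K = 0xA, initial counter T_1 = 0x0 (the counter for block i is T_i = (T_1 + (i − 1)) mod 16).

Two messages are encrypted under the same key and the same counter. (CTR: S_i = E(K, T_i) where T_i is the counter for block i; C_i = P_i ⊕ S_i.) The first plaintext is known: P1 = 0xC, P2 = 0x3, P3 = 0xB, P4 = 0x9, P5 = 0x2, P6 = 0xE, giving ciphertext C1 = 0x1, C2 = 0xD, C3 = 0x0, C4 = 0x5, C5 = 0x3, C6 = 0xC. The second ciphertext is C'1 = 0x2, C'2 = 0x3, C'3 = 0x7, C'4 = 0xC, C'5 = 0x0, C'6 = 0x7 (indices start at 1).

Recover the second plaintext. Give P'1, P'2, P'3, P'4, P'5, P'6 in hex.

In CTR with a reused counter, both messages share the same keystream S_i, so C_i ⊕ C'_i = P_i ⊕ P'_i and thus P'_i = P_i ⊕ C_i ⊕ C'_i.
P'1: 0xC ⊕ 0x1 ⊕ 0x2 = 0xF.
P'2: 0x3 ⊕ 0xD ⊕ 0x3 = 0xD.
P'3: 0xB ⊕ 0x0 ⊕ 0x7 = 0xC.
P'4: 0x9 ⊕ 0x5 ⊕ 0xC = 0x0.
P'5: 0x2 ⊕ 0x3 ⊕ 0x0 = 0x1.
P'6: 0xE ⊕ 0xC ⊕ 0x7 = 0x5.

P'1 = 0xF, P'2 = 0xD, P'3 = 0xC, P'4 = 0x0, P'5 = 0x1, P'6 = 0x5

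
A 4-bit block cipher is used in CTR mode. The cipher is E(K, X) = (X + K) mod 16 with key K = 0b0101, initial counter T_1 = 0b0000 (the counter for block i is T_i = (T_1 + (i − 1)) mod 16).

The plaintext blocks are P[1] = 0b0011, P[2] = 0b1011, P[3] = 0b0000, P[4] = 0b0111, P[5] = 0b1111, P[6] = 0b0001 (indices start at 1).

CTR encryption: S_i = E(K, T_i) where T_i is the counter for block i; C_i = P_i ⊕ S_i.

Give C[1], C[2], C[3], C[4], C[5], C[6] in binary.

C[1]: T = 0b0000, S = E(K, T) = 0b0101; 0b0011 ⊕ 0b0101 = 0b0110.
C[2]: T = 0b0001, S = E(K, T) = 0b0110; 0b1011 ⊕ 0b0110 = 0b1101.
C[3]: T = 0b0010, S = E(K, T) = 0b0111; 0b0000 ⊕ 0b0111 = 0b0111.
C[4]: T = 0b0011, S = E(K, T) = 0b1000; 0b0111 ⊕ 0b1000 = 0b1111.
C[5]: T = 0b0100, S = E(K, T) = 0b1001; 0b1111 ⊕ 0b1001 = 0b0110.
C[6]: T = 0b0101, S = E(K, T) = 0b1010; 0b0001 ⊕ 0b1010 = 0b1011.

C[1] = 0b0110, C[2] = 0b1101, C[3] = 0b0111, C[4] = 0b1111, C[5] = 0b0110, C[6] = 0b1011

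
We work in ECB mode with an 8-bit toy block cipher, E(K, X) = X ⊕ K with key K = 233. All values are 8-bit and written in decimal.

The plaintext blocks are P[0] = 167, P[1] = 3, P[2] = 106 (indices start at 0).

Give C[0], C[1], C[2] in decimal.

C[0] = 78, C[1] = 234, C[2] = 131

ECB encryption: C_i = E(K, P_i).
C[0]: E(K, 167) = 78.
C[1]: E(K, 3) = 234.
C[2]: E(K, 106) = 131.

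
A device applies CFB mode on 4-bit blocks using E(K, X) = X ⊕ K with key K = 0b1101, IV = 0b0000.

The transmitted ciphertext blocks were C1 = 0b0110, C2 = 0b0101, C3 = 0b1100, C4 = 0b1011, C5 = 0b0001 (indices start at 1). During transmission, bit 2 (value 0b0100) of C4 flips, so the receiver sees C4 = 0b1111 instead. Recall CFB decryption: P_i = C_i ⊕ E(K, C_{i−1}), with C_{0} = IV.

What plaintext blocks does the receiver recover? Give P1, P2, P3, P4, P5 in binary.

P1 = 0b1011, P2 = 0b1110, P3 = 0b0100, P4 = 0b1110, P5 = 0b0011

Only C4 changed, to 0b1111. In CFB, a change in C_i flips the same bit in P_i and garbles P_{i+1}. Decrypting the received ciphertext:
P1: E(K, 0b0000) = 0b1101; 0b0110 ⊕ 0b1101 = 0b1011.
P2: E(K, 0b0110) = 0b1011; 0b0101 ⊕ 0b1011 = 0b1110.
P3: E(K, 0b0101) = 0b1000; 0b1100 ⊕ 0b1000 = 0b0100.
P4: E(K, 0b1100) = 0b0001; 0b1111 ⊕ 0b0001 = 0b1110.
P5: E(K, 0b1111) = 0b0010; 0b0001 ⊕ 0b0010 = 0b0011.
Blocks that differ from the original plaintext: P4, P5.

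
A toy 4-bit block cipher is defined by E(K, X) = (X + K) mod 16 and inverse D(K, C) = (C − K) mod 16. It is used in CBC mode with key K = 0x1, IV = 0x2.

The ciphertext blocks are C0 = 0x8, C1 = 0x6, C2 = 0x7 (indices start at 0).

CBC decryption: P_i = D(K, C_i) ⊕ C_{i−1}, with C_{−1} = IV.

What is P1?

P1 = 0xD

P1: D(K, 0x6) = 0x5; 0x5 ⊕ 0x8 = 0xD.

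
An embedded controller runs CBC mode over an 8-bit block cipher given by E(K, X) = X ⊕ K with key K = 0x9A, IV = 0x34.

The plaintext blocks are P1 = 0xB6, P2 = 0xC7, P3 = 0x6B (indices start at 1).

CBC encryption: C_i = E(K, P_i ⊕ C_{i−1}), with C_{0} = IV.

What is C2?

C2 = 0x45

C1: P1 ⊕ 0x34 = 0x82; E(K, 0x82) = 0x18.
C2: P2 ⊕ 0x18 = 0xDF; E(K, 0xDF) = 0x45.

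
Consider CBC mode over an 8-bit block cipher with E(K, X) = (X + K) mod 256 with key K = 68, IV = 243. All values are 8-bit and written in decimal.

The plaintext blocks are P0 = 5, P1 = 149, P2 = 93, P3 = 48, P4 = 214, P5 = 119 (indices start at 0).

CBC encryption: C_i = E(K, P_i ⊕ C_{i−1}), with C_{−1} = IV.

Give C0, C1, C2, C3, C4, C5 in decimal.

C0 = 58, C1 = 243, C2 = 242, C3 = 6, C4 = 20, C5 = 167

C0: P0 ⊕ 243 = 246; E(K, 246) = 58.
C1: P1 ⊕ 58 = 175; E(K, 175) = 243.
C2: P2 ⊕ 243 = 174; E(K, 174) = 242.
C3: P3 ⊕ 242 = 194; E(K, 194) = 6.
C4: P4 ⊕ 6 = 208; E(K, 208) = 20.
C5: P5 ⊕ 20 = 99; E(K, 99) = 167.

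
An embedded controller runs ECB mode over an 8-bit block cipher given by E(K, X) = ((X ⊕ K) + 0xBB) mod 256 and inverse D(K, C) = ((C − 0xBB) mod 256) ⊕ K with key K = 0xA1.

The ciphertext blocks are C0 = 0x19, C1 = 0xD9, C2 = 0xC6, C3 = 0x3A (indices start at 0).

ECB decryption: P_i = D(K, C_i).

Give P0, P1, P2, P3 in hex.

P0 = 0xFF, P1 = 0xBF, P2 = 0xAA, P3 = 0xDE

P0: D(K, 0x19) = 0xFF.
P1: D(K, 0xD9) = 0xBF.
P2: D(K, 0xC6) = 0xAA.
P3: D(K, 0x3A) = 0xDE.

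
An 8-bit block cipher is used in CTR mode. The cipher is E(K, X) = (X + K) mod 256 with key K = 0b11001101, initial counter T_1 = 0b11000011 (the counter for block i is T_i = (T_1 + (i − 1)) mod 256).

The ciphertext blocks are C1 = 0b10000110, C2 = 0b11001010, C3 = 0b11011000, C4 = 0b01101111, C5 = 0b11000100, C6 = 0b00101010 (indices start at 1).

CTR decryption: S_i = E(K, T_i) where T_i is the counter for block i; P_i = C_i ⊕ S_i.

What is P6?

P6 = 0b10111111

P6: T = 0b11001000, S = E(K, T) = 0b10010101; 0b00101010 ⊕ 0b10010101 = 0b10111111.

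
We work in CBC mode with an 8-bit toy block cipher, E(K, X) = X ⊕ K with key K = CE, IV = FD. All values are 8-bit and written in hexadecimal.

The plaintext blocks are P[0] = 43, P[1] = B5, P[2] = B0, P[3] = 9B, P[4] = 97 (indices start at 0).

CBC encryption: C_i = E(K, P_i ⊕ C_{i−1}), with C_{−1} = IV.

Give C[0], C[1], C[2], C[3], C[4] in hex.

C[0]: P[0] ⊕ FD = BE; E(K, BE) = 70.
C[1]: P[1] ⊕ 70 = C5; E(K, C5) = 0B.
C[2]: P[2] ⊕ 0B = BB; E(K, BB) = 75.
C[3]: P[3] ⊕ 75 = EE; E(K, EE) = 20.
C[4]: P[4] ⊕ 20 = B7; E(K, B7) = 79.

C[0] = 70, C[1] = 0B, C[2] = 75, C[3] = 20, C[4] = 79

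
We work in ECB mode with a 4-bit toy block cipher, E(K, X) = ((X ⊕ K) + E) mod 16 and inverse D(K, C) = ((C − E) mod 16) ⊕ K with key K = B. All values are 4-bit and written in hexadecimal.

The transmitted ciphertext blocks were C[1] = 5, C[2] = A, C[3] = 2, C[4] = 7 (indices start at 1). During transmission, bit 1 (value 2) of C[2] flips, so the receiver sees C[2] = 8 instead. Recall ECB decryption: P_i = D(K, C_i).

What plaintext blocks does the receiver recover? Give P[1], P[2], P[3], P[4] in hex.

P[1] = C, P[2] = 1, P[3] = F, P[4] = 2

Only C[2] changed, to 8. In ECB, a change in C_i affects only P_i. Decrypting the received ciphertext:
P[1]: D(K, 5) = C.
P[2]: D(K, 8) = 1.
P[3]: D(K, 2) = F.
P[4]: D(K, 7) = 2.
Blocks that differ from the original plaintext: P[2].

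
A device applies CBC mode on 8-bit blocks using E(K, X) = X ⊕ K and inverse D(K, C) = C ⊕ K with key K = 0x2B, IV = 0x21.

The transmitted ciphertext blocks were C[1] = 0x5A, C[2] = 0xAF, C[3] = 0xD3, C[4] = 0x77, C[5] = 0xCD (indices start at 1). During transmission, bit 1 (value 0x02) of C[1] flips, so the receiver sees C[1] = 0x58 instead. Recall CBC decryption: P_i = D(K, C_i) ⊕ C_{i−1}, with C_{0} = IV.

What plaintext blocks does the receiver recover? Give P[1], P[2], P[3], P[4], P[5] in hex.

P[1] = 0x52, P[2] = 0xDC, P[3] = 0x57, P[4] = 0x8F, P[5] = 0x91

Only C[1] changed, to 0x58. In CBC, a change in C_i garbles P_i and flips the same bit in P_{i+1}. Decrypting the received ciphertext:
P[1]: D(K, 0x58) = 0x73; 0x73 ⊕ 0x21 = 0x52.
P[2]: D(K, 0xAF) = 0x84; 0x84 ⊕ 0x58 = 0xDC.
P[3]: D(K, 0xD3) = 0xF8; 0xF8 ⊕ 0xAF = 0x57.
P[4]: D(K, 0x77) = 0x5C; 0x5C ⊕ 0xD3 = 0x8F.
P[5]: D(K, 0xCD) = 0xE6; 0xE6 ⊕ 0x77 = 0x91.
Blocks that differ from the original plaintext: P[1], P[2].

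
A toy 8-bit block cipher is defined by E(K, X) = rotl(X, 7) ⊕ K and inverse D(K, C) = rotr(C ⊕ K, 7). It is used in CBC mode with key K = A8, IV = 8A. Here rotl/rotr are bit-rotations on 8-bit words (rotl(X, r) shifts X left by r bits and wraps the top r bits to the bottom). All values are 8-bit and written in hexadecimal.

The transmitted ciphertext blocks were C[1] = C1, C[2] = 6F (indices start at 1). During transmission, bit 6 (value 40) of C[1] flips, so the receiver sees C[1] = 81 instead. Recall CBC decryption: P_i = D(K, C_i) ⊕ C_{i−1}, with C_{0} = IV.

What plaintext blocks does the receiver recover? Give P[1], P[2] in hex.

Only C[1] changed, to 81. In CBC, a change in C_i garbles P_i and flips the same bit in P_{i+1}. Decrypting the received ciphertext:
P[1]: D(K, 81) = 52; 52 ⊕ 8A = D8.
P[2]: D(K, 6F) = 8F; 8F ⊕ 81 = 0E.
Blocks that differ from the original plaintext: P[1], P[2].

P[1] = D8, P[2] = 0E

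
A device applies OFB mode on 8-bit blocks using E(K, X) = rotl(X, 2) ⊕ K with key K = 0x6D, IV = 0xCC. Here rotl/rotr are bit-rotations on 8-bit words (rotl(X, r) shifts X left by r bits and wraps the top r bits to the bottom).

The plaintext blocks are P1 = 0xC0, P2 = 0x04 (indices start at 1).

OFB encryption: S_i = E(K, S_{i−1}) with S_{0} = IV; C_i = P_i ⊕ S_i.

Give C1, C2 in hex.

C1 = 0x9E, C2 = 0x10

C1: S = E(K, 0xCC) = 0x5E; 0xC0 ⊕ 0x5E = 0x9E.
C2: S = E(K, 0x5E) = 0x14; 0x04 ⊕ 0x14 = 0x10.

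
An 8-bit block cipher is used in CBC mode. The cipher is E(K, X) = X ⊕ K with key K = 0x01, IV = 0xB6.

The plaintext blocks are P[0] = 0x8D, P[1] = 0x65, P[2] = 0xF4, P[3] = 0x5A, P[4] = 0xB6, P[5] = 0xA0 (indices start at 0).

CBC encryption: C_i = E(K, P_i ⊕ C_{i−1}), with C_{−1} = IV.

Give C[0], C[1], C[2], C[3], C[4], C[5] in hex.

C[0]: P[0] ⊕ 0xB6 = 0x3B; E(K, 0x3B) = 0x3A.
C[1]: P[1] ⊕ 0x3A = 0x5F; E(K, 0x5F) = 0x5E.
C[2]: P[2] ⊕ 0x5E = 0xAA; E(K, 0xAA) = 0xAB.
C[3]: P[3] ⊕ 0xAB = 0xF1; E(K, 0xF1) = 0xF0.
C[4]: P[4] ⊕ 0xF0 = 0x46; E(K, 0x46) = 0x47.
C[5]: P[5] ⊕ 0x47 = 0xE7; E(K, 0xE7) = 0xE6.

C[0] = 0x3A, C[1] = 0x5E, C[2] = 0xAB, C[3] = 0xF0, C[4] = 0x47, C[5] = 0xE6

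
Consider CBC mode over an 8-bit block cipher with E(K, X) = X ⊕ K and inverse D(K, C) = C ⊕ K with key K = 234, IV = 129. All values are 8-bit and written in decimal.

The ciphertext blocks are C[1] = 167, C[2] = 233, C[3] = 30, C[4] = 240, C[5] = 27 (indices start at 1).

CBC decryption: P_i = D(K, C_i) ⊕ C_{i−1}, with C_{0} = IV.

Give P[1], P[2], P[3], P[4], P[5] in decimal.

P[1] = 204, P[2] = 164, P[3] = 29, P[4] = 4, P[5] = 1

P[1]: D(K, 167) = 77; 77 ⊕ 129 = 204.
P[2]: D(K, 233) = 3; 3 ⊕ 167 = 164.
P[3]: D(K, 30) = 244; 244 ⊕ 233 = 29.
P[4]: D(K, 240) = 26; 26 ⊕ 30 = 4.
P[5]: D(K, 27) = 241; 241 ⊕ 240 = 1.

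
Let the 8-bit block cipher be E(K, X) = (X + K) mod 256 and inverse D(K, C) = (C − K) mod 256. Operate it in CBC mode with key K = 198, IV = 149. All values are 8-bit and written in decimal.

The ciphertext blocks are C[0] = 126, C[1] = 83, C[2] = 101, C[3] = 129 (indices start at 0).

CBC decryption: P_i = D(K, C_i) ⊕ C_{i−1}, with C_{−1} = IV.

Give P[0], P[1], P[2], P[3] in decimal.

P[0] = 45, P[1] = 243, P[2] = 204, P[3] = 222

P[0]: D(K, 126) = 184; 184 ⊕ 149 = 45.
P[1]: D(K, 83) = 141; 141 ⊕ 126 = 243.
P[2]: D(K, 101) = 159; 159 ⊕ 83 = 204.
P[3]: D(K, 129) = 187; 187 ⊕ 101 = 222.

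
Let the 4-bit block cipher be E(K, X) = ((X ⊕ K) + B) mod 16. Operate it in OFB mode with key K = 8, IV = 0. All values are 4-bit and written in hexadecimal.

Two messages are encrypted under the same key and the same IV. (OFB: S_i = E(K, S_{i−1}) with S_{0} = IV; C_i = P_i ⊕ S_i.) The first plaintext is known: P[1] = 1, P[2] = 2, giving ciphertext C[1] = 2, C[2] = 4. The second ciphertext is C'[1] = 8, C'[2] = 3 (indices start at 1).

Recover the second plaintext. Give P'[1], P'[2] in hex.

P'[1] = B, P'[2] = 5

In OFB with a reused IV, both messages share the same keystream S_i, so C_i ⊕ C'_i = P_i ⊕ P'_i and thus P'_i = P_i ⊕ C_i ⊕ C'_i.
P'[1]: 1 ⊕ 2 ⊕ 8 = B.
P'[2]: 2 ⊕ 4 ⊕ 3 = 5.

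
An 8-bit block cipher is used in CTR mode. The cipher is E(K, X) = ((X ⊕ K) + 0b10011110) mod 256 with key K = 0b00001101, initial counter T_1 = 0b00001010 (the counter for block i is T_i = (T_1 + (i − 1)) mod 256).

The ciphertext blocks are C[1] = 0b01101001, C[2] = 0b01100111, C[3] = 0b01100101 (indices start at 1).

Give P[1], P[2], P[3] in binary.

CTR decryption: S_i = E(K, T_i) where T_i is the counter for block i; P_i = C_i ⊕ S_i.
P[1]: T = 0b00001010, S = E(K, T) = 0b10100101; 0b01101001 ⊕ 0b10100101 = 0b11001100.
P[2]: T = 0b00001011, S = E(K, T) = 0b10100100; 0b01100111 ⊕ 0b10100100 = 0b11000011.
P[3]: T = 0b00001100, S = E(K, T) = 0b10011111; 0b01100101 ⊕ 0b10011111 = 0b11111010.

P[1] = 0b11001100, P[2] = 0b11000011, P[3] = 0b11111010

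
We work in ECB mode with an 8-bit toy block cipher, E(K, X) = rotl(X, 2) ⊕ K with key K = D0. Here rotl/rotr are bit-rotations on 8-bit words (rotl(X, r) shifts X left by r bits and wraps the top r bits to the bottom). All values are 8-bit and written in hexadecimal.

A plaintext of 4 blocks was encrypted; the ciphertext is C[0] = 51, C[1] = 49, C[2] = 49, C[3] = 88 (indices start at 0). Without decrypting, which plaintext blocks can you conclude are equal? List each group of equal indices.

P[1] = P[2]

ECB encrypts each block independently with the same key, so equal ciphertext blocks imply equal plaintext blocks.
C[1] = C[2] = 49, so P[1] = P[2].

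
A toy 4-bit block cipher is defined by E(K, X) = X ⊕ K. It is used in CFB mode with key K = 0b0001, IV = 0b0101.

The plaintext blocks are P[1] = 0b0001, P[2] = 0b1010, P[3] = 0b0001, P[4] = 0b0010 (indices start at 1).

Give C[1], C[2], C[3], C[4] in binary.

CFB encryption: C_i = P_i ⊕ E(K, C_{i−1}), with C_{0} = IV.
C[1]: E(K, 0b0101) = 0b0100; 0b0001 ⊕ 0b0100 = 0b0101.
C[2]: E(K, 0b0101) = 0b0100; 0b1010 ⊕ 0b0100 = 0b1110.
C[3]: E(K, 0b1110) = 0b1111; 0b0001 ⊕ 0b1111 = 0b1110.
C[4]: E(K, 0b1110) = 0b1111; 0b0010 ⊕ 0b1111 = 0b1101.

C[1] = 0b0101, C[2] = 0b1110, C[3] = 0b1110, C[4] = 0b1101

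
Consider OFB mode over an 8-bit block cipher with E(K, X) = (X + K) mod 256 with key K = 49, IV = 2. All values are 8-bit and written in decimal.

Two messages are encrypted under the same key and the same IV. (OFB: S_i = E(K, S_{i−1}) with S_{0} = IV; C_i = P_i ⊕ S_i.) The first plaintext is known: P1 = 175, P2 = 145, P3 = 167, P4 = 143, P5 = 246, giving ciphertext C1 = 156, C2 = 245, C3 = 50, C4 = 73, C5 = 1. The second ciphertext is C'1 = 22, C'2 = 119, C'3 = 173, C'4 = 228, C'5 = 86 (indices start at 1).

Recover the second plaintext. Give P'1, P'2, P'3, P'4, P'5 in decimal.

P'1 = 37, P'2 = 19, P'3 = 56, P'4 = 34, P'5 = 161

In OFB with a reused IV, both messages share the same keystream S_i, so C_i ⊕ C'_i = P_i ⊕ P'_i and thus P'_i = P_i ⊕ C_i ⊕ C'_i.
P'1: 175 ⊕ 156 ⊕ 22 = 37.
P'2: 145 ⊕ 245 ⊕ 119 = 19.
P'3: 167 ⊕ 50 ⊕ 173 = 56.
P'4: 143 ⊕ 73 ⊕ 228 = 34.
P'5: 246 ⊕ 1 ⊕ 86 = 161.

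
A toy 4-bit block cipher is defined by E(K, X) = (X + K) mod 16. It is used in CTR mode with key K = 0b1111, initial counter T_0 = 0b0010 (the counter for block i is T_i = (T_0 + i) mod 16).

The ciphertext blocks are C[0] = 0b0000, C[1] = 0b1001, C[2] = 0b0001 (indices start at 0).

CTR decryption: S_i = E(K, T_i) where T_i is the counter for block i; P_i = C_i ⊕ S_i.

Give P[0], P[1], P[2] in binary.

P[0]: T = 0b0010, S = E(K, T) = 0b0001; 0b0000 ⊕ 0b0001 = 0b0001.
P[1]: T = 0b0011, S = E(K, T) = 0b0010; 0b1001 ⊕ 0b0010 = 0b1011.
P[2]: T = 0b0100, S = E(K, T) = 0b0011; 0b0001 ⊕ 0b0011 = 0b0010.

P[0] = 0b0001, P[1] = 0b1011, P[2] = 0b0010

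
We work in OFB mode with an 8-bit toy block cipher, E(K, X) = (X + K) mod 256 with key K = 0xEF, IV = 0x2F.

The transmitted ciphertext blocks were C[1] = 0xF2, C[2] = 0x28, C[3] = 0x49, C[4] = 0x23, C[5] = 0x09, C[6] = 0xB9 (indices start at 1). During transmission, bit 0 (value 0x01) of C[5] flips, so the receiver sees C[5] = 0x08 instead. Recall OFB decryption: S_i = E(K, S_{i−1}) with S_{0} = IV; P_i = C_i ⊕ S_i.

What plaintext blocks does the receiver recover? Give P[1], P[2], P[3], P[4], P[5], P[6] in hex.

Only C[5] changed, to 0x08. In OFB, a change in C_i flips the same bit in P_i only; the keystream is unaffected. Decrypting the received ciphertext:
P[1]: S = E(K, 0x2F) = 0x1E; 0xF2 ⊕ 0x1E = 0xEC.
P[2]: S = E(K, 0x1E) = 0x0D; 0x28 ⊕ 0x0D = 0x25.
P[3]: S = E(K, 0x0D) = 0xFC; 0x49 ⊕ 0xFC = 0xB5.
P[4]: S = E(K, 0xFC) = 0xEB; 0x23 ⊕ 0xEB = 0xC8.
P[5]: S = E(K, 0xEB) = 0xDA; 0x08 ⊕ 0xDA = 0xD2.
P[6]: S = E(K, 0xDA) = 0xC9; 0xB9 ⊕ 0xC9 = 0x70.
Blocks that differ from the original plaintext: P[5].

P[1] = 0xEC, P[2] = 0x25, P[3] = 0xB5, P[4] = 0xC8, P[5] = 0xD2, P[6] = 0x70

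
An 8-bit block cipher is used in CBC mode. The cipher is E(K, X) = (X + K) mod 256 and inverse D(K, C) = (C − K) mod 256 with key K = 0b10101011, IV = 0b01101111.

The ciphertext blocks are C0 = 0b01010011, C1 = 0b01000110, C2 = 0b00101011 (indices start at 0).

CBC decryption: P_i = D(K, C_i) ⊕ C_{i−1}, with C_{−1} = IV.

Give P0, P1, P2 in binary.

P0 = 0b11000111, P1 = 0b11001000, P2 = 0b11000110

P0: D(K, 0b01010011) = 0b10101000; 0b10101000 ⊕ 0b01101111 = 0b11000111.
P1: D(K, 0b01000110) = 0b10011011; 0b10011011 ⊕ 0b01010011 = 0b11001000.
P2: D(K, 0b00101011) = 0b10000000; 0b10000000 ⊕ 0b01000110 = 0b11000110.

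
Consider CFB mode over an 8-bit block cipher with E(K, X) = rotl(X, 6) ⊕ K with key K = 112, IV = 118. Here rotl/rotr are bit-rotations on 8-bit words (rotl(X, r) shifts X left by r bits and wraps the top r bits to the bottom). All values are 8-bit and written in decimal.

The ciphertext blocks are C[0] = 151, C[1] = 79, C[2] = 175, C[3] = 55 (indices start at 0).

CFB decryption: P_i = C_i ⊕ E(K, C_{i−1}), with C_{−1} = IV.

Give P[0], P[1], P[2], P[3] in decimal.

P[0]: E(K, 118) = 237; 151 ⊕ 237 = 122.
P[1]: E(K, 151) = 149; 79 ⊕ 149 = 218.
P[2]: E(K, 79) = 163; 175 ⊕ 163 = 12.
P[3]: E(K, 175) = 155; 55 ⊕ 155 = 172.

P[0] = 122, P[1] = 218, P[2] = 12, P[3] = 172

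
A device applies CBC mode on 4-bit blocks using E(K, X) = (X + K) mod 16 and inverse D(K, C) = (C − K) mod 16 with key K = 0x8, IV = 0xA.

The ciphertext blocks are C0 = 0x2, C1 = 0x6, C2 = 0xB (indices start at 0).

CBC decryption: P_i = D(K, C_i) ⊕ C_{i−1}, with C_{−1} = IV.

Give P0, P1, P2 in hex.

P0: D(K, 0x2) = 0xA; 0xA ⊕ 0xA = 0x0.
P1: D(K, 0x6) = 0xE; 0xE ⊕ 0x2 = 0xC.
P2: D(K, 0xB) = 0x3; 0x3 ⊕ 0x6 = 0x5.

P0 = 0x0, P1 = 0xC, P2 = 0x5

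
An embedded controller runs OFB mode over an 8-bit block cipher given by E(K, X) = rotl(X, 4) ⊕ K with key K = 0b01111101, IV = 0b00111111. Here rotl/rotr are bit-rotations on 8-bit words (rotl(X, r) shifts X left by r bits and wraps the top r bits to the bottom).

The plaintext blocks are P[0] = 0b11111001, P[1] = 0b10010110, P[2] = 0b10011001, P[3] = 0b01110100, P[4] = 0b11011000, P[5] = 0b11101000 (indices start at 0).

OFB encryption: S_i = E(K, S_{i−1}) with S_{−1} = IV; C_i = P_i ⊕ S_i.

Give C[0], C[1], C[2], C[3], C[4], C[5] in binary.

C[0] = 0b01110111, C[1] = 0b00000011, C[2] = 0b10111101, C[3] = 0b01001011, C[4] = 0b01010110, C[5] = 0b01111101

C[0]: S = E(K, 0b00111111) = 0b10001110; 0b11111001 ⊕ 0b10001110 = 0b01110111.
C[1]: S = E(K, 0b10001110) = 0b10010101; 0b10010110 ⊕ 0b10010101 = 0b00000011.
C[2]: S = E(K, 0b10010101) = 0b00100100; 0b10011001 ⊕ 0b00100100 = 0b10111101.
C[3]: S = E(K, 0b00100100) = 0b00111111; 0b01110100 ⊕ 0b00111111 = 0b01001011.
C[4]: S = E(K, 0b00111111) = 0b10001110; 0b11011000 ⊕ 0b10001110 = 0b01010110.
C[5]: S = E(K, 0b10001110) = 0b10010101; 0b11101000 ⊕ 0b10010101 = 0b01111101.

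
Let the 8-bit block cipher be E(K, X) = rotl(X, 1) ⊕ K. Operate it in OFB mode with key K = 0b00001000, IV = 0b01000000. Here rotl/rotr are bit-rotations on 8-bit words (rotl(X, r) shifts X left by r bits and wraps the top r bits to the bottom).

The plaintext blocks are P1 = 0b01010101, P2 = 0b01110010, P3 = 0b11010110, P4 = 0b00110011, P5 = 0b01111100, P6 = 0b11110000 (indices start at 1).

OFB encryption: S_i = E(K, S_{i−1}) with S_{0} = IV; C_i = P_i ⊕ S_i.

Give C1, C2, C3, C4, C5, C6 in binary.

C1: S = E(K, 0b01000000) = 0b10001000; 0b01010101 ⊕ 0b10001000 = 0b11011101.
C2: S = E(K, 0b10001000) = 0b00011001; 0b01110010 ⊕ 0b00011001 = 0b01101011.
C3: S = E(K, 0b00011001) = 0b00111010; 0b11010110 ⊕ 0b00111010 = 0b11101100.
C4: S = E(K, 0b00111010) = 0b01111100; 0b00110011 ⊕ 0b01111100 = 0b01001111.
C5: S = E(K, 0b01111100) = 0b11110000; 0b01111100 ⊕ 0b11110000 = 0b10001100.
C6: S = E(K, 0b11110000) = 0b11101001; 0b11110000 ⊕ 0b11101001 = 0b00011001.

C1 = 0b11011101, C2 = 0b01101011, C3 = 0b11101100, C4 = 0b01001111, C5 = 0b10001100, C6 = 0b00011001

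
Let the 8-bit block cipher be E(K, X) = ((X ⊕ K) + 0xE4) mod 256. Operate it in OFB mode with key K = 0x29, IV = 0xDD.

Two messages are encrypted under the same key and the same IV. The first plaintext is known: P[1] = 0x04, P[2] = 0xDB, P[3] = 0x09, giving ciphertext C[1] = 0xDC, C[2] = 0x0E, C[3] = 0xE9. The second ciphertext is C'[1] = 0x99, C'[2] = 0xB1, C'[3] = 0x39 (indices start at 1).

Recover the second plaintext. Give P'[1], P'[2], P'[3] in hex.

P'[1] = 0x41, P'[2] = 0x64, P'[3] = 0xD9

In OFB with a reused IV, both messages share the same keystream S_i, so C_i ⊕ C'_i = P_i ⊕ P'_i and thus P'_i = P_i ⊕ C_i ⊕ C'_i.
P'[1]: 0x04 ⊕ 0xDC ⊕ 0x99 = 0x41.
P'[2]: 0xDB ⊕ 0x0E ⊕ 0xB1 = 0x64.
P'[3]: 0x09 ⊕ 0xE9 ⊕ 0x39 = 0xD9.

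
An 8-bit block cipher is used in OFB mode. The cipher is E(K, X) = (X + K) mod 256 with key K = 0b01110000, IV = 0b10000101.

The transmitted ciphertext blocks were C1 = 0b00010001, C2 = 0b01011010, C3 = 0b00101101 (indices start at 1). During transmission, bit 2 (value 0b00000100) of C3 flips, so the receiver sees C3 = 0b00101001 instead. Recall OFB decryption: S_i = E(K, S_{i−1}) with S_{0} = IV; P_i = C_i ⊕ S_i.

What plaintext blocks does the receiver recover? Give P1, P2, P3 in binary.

Only C3 changed, to 0b00101001. In OFB, a change in C_i flips the same bit in P_i only; the keystream is unaffected. Decrypting the received ciphertext:
P1: S = E(K, 0b10000101) = 0b11110101; 0b00010001 ⊕ 0b11110101 = 0b11100100.
P2: S = E(K, 0b11110101) = 0b01100101; 0b01011010 ⊕ 0b01100101 = 0b00111111.
P3: S = E(K, 0b01100101) = 0b11010101; 0b00101001 ⊕ 0b11010101 = 0b11111100.
Blocks that differ from the original plaintext: P3.

P1 = 0b11100100, P2 = 0b00111111, P3 = 0b11111100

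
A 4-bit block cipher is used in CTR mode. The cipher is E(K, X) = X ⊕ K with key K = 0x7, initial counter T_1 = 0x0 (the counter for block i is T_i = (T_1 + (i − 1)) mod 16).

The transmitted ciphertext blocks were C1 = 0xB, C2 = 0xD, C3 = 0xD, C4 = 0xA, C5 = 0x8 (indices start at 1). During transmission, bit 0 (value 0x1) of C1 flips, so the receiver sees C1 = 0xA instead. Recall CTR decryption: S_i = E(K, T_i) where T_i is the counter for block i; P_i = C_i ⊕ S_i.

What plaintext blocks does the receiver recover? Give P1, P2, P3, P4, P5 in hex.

Only C1 changed, to 0xA. In CTR, a change in C_i flips the same bit in P_i only; the keystream is unaffected. Decrypting the received ciphertext:
P1: T = 0x0, S = E(K, T) = 0x7; 0xA ⊕ 0x7 = 0xD.
P2: T = 0x1, S = E(K, T) = 0x6; 0xD ⊕ 0x6 = 0xB.
P3: T = 0x2, S = E(K, T) = 0x5; 0xD ⊕ 0x5 = 0x8.
P4: T = 0x3, S = E(K, T) = 0x4; 0xA ⊕ 0x4 = 0xE.
P5: T = 0x4, S = E(K, T) = 0x3; 0x8 ⊕ 0x3 = 0xB.
Blocks that differ from the original plaintext: P1.

P1 = 0xD, P2 = 0xB, P3 = 0x8, P4 = 0xE, P5 = 0xB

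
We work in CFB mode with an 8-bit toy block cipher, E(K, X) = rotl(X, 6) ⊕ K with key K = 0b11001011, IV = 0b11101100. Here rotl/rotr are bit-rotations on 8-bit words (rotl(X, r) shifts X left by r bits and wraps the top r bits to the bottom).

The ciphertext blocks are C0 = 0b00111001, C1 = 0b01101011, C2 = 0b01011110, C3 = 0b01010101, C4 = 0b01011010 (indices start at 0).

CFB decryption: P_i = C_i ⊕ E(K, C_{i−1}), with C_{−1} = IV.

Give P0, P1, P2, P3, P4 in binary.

P0: E(K, 0b11101100) = 0b11110000; 0b00111001 ⊕ 0b11110000 = 0b11001001.
P1: E(K, 0b00111001) = 0b10000101; 0b01101011 ⊕ 0b10000101 = 0b11101110.
P2: E(K, 0b01101011) = 0b00010001; 0b01011110 ⊕ 0b00010001 = 0b01001111.
P3: E(K, 0b01011110) = 0b01011100; 0b01010101 ⊕ 0b01011100 = 0b00001001.
P4: E(K, 0b01010101) = 0b10011110; 0b01011010 ⊕ 0b10011110 = 0b11000100.

P0 = 0b11001001, P1 = 0b11101110, P2 = 0b01001111, P3 = 0b00001001, P4 = 0b11000100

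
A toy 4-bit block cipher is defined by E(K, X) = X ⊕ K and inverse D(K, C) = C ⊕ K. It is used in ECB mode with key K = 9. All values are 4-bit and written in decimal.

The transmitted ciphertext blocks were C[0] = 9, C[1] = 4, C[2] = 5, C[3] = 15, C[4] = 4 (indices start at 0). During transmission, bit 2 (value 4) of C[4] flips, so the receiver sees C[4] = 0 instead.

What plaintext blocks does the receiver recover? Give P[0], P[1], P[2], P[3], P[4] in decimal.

P[0] = 0, P[1] = 13, P[2] = 12, P[3] = 6, P[4] = 9

ECB decryption: P_i = D(K, C_i).
Only C[4] changed, to 0. In ECB, a change in C_i affects only P_i. Decrypting the received ciphertext:
P[0]: D(K, 9) = 0.
P[1]: D(K, 4) = 13.
P[2]: D(K, 5) = 12.
P[3]: D(K, 15) = 6.
P[4]: D(K, 0) = 9.
Blocks that differ from the original plaintext: P[4].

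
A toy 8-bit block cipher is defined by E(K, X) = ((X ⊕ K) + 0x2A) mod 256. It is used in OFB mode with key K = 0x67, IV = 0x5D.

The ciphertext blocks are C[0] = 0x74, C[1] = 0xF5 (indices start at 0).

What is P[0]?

P[0] = 0x10

OFB decryption: S_i = E(K, S_{i−1}) with S_{−1} = IV; P_i = C_i ⊕ S_i.
P[0]: S = E(K, 0x5D) = 0x64; 0x74 ⊕ 0x64 = 0x10.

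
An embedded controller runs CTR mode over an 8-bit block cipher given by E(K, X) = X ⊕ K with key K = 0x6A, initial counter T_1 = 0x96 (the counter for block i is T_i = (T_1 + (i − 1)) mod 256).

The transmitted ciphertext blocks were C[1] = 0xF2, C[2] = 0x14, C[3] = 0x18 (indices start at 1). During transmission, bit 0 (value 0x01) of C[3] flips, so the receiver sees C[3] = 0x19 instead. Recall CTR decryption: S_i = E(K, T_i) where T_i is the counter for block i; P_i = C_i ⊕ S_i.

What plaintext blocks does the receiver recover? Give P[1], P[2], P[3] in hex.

P[1] = 0x0E, P[2] = 0xE9, P[3] = 0xEB

Only C[3] changed, to 0x19. In CTR, a change in C_i flips the same bit in P_i only; the keystream is unaffected. Decrypting the received ciphertext:
P[1]: T = 0x96, S = E(K, T) = 0xFC; 0xF2 ⊕ 0xFC = 0x0E.
P[2]: T = 0x97, S = E(K, T) = 0xFD; 0x14 ⊕ 0xFD = 0xE9.
P[3]: T = 0x98, S = E(K, T) = 0xF2; 0x19 ⊕ 0xF2 = 0xEB.
Blocks that differ from the original plaintext: P[3].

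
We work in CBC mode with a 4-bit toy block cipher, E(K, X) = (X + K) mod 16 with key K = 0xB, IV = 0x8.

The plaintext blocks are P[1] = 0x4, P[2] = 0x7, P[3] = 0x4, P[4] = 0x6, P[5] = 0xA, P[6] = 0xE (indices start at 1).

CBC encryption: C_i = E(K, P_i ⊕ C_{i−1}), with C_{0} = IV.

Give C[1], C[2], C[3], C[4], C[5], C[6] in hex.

C[1]: P[1] ⊕ 0x8 = 0xC; E(K, 0xC) = 0x7.
C[2]: P[2] ⊕ 0x7 = 0x0; E(K, 0x0) = 0xB.
C[3]: P[3] ⊕ 0xB = 0xF; E(K, 0xF) = 0xA.
C[4]: P[4] ⊕ 0xA = 0xC; E(K, 0xC) = 0x7.
C[5]: P[5] ⊕ 0x7 = 0xD; E(K, 0xD) = 0x8.
C[6]: P[6] ⊕ 0x8 = 0x6; E(K, 0x6) = 0x1.

C[1] = 0x7, C[2] = 0xB, C[3] = 0xA, C[4] = 0x7, C[5] = 0x8, C[6] = 0x1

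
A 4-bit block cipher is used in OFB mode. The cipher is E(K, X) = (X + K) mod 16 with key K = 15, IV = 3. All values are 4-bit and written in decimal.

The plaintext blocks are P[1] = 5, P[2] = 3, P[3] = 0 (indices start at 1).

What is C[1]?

C[1] = 7

OFB encryption: S_i = E(K, S_{i−1}) with S_{0} = IV; C_i = P_i ⊕ S_i.
C[1]: S = E(K, 3) = 2; 5 ⊕ 2 = 7.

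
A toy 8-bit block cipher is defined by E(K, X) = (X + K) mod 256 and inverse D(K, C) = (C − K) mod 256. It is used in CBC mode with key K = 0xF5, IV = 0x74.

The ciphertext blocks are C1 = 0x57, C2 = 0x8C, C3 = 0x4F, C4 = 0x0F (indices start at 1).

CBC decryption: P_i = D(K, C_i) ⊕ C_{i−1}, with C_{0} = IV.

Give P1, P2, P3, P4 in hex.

P1 = 0x16, P2 = 0xC0, P3 = 0xD6, P4 = 0x55

P1: D(K, 0x57) = 0x62; 0x62 ⊕ 0x74 = 0x16.
P2: D(K, 0x8C) = 0x97; 0x97 ⊕ 0x57 = 0xC0.
P3: D(K, 0x4F) = 0x5A; 0x5A ⊕ 0x8C = 0xD6.
P4: D(K, 0x0F) = 0x1A; 0x1A ⊕ 0x4F = 0x55.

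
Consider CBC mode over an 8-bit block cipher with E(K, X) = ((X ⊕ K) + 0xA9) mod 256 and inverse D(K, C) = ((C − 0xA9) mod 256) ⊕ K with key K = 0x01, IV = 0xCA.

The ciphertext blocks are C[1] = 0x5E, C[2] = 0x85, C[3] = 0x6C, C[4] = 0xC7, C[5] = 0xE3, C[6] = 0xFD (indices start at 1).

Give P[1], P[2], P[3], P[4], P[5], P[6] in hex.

P[1] = 0x7E, P[2] = 0x83, P[3] = 0x47, P[4] = 0x73, P[5] = 0xFC, P[6] = 0xB6

CBC decryption: P_i = D(K, C_i) ⊕ C_{i−1}, with C_{0} = IV.
P[1]: D(K, 0x5E) = 0xB4; 0xB4 ⊕ 0xCA = 0x7E.
P[2]: D(K, 0x85) = 0xDD; 0xDD ⊕ 0x5E = 0x83.
P[3]: D(K, 0x6C) = 0xC2; 0xC2 ⊕ 0x85 = 0x47.
P[4]: D(K, 0xC7) = 0x1F; 0x1F ⊕ 0x6C = 0x73.
P[5]: D(K, 0xE3) = 0x3B; 0x3B ⊕ 0xC7 = 0xFC.
P[6]: D(K, 0xFD) = 0x55; 0x55 ⊕ 0xE3 = 0xB6.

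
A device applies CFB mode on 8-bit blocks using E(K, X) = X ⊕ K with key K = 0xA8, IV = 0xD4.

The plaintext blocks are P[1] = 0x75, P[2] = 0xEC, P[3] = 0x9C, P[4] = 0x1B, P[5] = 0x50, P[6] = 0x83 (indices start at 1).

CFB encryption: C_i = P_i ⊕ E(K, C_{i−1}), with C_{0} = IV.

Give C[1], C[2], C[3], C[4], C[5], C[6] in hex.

C[1]: E(K, 0xD4) = 0x7C; 0x75 ⊕ 0x7C = 0x09.
C[2]: E(K, 0x09) = 0xA1; 0xEC ⊕ 0xA1 = 0x4D.
C[3]: E(K, 0x4D) = 0xE5; 0x9C ⊕ 0xE5 = 0x79.
C[4]: E(K, 0x79) = 0xD1; 0x1B ⊕ 0xD1 = 0xCA.
C[5]: E(K, 0xCA) = 0x62; 0x50 ⊕ 0x62 = 0x32.
C[6]: E(K, 0x32) = 0x9A; 0x83 ⊕ 0x9A = 0x19.

C[1] = 0x09, C[2] = 0x4D, C[3] = 0x79, C[4] = 0xCA, C[5] = 0x32, C[6] = 0x19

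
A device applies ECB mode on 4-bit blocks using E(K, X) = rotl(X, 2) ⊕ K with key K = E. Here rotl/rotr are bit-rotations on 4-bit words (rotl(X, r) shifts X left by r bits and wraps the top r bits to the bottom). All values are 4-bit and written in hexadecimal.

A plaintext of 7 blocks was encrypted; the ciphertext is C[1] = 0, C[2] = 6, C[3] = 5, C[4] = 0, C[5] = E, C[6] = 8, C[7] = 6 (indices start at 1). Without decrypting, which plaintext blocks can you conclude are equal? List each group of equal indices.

P[1] = P[4]; P[2] = P[7]

ECB encrypts each block independently with the same key, so equal ciphertext blocks imply equal plaintext blocks.
C[1] = C[4] = 0, so P[1] = P[4].
C[2] = C[7] = 6, so P[2] = P[7].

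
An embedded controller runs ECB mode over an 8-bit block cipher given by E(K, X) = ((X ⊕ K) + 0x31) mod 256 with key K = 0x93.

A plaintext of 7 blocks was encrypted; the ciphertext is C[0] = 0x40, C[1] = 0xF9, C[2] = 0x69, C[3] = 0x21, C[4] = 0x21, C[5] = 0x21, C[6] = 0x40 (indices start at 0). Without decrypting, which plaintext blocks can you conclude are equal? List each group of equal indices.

ECB encrypts each block independently with the same key, so equal ciphertext blocks imply equal plaintext blocks.
C[0] = C[6] = 0x40, so P[0] = P[6].
C[3] = C[4] = C[5] = 0x21, so P[3] = P[4] = P[5].

P[0] = P[6]; P[3] = P[4] = P[5]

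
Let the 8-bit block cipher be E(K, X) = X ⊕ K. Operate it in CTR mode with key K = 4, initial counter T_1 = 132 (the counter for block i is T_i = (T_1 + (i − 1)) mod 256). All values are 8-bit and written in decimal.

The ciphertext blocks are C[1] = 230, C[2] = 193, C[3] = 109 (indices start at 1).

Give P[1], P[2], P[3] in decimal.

CTR decryption: S_i = E(K, T_i) where T_i is the counter for block i; P_i = C_i ⊕ S_i.
P[1]: T = 132, S = E(K, T) = 128; 230 ⊕ 128 = 102.
P[2]: T = 133, S = E(K, T) = 129; 193 ⊕ 129 = 64.
P[3]: T = 134, S = E(K, T) = 130; 109 ⊕ 130 = 239.

P[1] = 102, P[2] = 64, P[3] = 239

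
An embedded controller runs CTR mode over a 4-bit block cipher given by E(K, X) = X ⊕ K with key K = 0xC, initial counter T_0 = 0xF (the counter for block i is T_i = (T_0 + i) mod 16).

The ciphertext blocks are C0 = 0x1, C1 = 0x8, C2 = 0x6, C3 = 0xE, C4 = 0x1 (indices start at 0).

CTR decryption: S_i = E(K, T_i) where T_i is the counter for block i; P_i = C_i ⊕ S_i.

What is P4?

P4: T = 0x3, S = E(K, T) = 0xF; 0x1 ⊕ 0xF = 0xE.

P4 = 0xE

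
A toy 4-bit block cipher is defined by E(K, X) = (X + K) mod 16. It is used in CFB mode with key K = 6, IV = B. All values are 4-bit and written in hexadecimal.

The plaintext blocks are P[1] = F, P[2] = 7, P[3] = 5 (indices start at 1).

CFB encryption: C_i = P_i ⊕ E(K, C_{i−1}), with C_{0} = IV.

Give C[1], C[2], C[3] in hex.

C[1]: E(K, B) = 1; F ⊕ 1 = E.
C[2]: E(K, E) = 4; 7 ⊕ 4 = 3.
C[3]: E(K, 3) = 9; 5 ⊕ 9 = C.

C[1] = E, C[2] = 3, C[3] = C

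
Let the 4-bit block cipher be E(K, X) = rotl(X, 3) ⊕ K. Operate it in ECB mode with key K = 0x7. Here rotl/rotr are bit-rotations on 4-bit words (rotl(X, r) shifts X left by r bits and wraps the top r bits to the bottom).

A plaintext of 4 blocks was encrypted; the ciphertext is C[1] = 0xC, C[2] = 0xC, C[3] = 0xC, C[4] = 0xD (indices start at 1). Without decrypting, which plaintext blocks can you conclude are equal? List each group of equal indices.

ECB encrypts each block independently with the same key, so equal ciphertext blocks imply equal plaintext blocks.
C[1] = C[2] = C[3] = 0xC, so P[1] = P[2] = P[3].

P[1] = P[2] = P[3]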